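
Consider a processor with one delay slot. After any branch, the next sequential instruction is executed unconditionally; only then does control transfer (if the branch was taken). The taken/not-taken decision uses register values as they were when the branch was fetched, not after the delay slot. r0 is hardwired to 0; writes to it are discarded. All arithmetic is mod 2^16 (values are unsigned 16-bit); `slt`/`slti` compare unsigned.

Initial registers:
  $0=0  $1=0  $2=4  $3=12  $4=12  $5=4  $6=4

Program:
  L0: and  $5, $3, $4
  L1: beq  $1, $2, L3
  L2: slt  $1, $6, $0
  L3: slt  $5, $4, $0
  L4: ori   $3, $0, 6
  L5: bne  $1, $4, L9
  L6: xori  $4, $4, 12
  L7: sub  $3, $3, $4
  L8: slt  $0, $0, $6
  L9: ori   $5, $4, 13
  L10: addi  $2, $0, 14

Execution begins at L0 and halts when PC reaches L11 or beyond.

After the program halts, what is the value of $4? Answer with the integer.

  step pc=0: and  $5, $3, $4  regs=(0,0,4,12,12,12,4)
  step pc=1: beq  $1, $2, L3  cond=F  regs=(0,0,4,12,12,12,4)
  step pc=2: slt  $1, $6, $0  regs=(0,0,4,12,12,12,4)
  step pc=3: slt  $5, $4, $0  regs=(0,0,4,12,12,0,4)
  step pc=4: ori   $3, $0, 6  regs=(0,0,4,6,12,0,4)
  step pc=5: bne  $1, $4, L9  cond=T  regs=(0,0,4,6,12,0,4)
  step pc=6: xori  $4, $4, 12  regs=(0,0,4,6,0,0,4)
  step pc=9: ori   $5, $4, 13  regs=(0,0,4,6,0,13,4)
  step pc=10: addi  $2, $0, 14  regs=(0,0,14,6,0,13,4)

0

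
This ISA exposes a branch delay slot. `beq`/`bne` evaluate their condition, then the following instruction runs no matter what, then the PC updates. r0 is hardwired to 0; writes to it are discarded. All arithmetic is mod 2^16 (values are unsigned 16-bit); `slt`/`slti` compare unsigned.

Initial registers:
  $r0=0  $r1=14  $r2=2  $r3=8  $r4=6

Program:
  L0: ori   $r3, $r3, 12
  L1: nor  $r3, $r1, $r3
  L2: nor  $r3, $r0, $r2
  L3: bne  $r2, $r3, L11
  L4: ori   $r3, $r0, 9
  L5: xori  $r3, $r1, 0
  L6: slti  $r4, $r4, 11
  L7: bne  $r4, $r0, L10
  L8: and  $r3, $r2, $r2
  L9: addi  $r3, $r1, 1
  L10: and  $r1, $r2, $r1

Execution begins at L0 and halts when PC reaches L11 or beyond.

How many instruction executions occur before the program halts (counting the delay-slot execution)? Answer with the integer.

5

PC=0  ori   $r3, $r3, 12     | $r0=0 $r1=14 $r2=2 $r3=12 $r4=6
PC=1  nor  $r3, $r1, $r3     | $r0=0 $r1=14 $r2=2 $r3=65521 $r4=6
PC=2  nor  $r3, $r0, $r2     | $r0=0 $r1=14 $r2=2 $r3=65533 $r4=6
PC=3  bne  $r2, $r3, L11     | $r0=0 $r1=14 $r2=2 $r3=65533 $r4=6  [TAKEN]
PC=4  ori   $r3, $r0, 9      | $r0=0 $r1=14 $r2=2 $r3=9 $r4=6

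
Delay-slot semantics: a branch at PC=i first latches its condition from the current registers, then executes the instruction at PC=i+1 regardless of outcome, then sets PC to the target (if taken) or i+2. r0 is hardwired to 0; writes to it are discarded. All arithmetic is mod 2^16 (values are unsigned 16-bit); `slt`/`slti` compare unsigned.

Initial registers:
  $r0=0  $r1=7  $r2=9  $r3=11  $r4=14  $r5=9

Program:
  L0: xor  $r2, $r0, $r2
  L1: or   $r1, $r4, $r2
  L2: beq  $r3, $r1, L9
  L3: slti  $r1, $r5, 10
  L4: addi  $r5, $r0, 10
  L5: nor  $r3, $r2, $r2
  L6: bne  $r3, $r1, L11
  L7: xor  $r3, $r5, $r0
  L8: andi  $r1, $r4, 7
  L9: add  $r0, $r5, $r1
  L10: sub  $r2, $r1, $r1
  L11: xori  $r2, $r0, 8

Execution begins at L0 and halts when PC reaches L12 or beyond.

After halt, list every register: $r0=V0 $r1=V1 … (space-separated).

  step pc=0: xor  $r2, $r0, $r2  regs=(0,7,9,11,14,9)
  step pc=1: or   $r1, $r4, $r2  regs=(0,15,9,11,14,9)
  step pc=2: beq  $r3, $r1, L9  cond=F  regs=(0,15,9,11,14,9)
  step pc=3: slti  $r1, $r5, 10  regs=(0,1,9,11,14,9)
  step pc=4: addi  $r5, $r0, 10  regs=(0,1,9,11,14,10)
  step pc=5: nor  $r3, $r2, $r2  regs=(0,1,9,65526,14,10)
  step pc=6: bne  $r3, $r1, L11  cond=T  regs=(0,1,9,65526,14,10)
  step pc=7: xor  $r3, $r5, $r0  regs=(0,1,9,10,14,10)
  step pc=11: xori  $r2, $r0, 8  regs=(0,1,8,10,14,10)

$r0=0 $r1=1 $r2=8 $r3=10 $r4=14 $r5=10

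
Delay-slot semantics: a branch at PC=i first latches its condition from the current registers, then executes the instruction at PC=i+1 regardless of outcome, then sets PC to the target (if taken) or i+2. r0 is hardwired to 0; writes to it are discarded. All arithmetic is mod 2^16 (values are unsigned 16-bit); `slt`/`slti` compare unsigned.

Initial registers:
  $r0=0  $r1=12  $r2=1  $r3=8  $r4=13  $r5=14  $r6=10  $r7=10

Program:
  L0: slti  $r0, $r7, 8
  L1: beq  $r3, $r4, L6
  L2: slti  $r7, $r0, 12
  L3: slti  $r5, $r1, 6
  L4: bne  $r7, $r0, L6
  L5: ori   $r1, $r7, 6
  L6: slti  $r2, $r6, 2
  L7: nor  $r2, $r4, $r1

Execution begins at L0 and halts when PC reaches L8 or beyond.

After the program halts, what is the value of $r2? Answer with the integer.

[0] slti  $r0, $r7, 8  →  {$r0:0, $r1:12, $r2:1, $r3:8, $r4:13, $r5:14, $r6:10, $r7:10}
[1] beq  $r3, $r4, L6  →  {$r0:0, $r1:12, $r2:1, $r3:8, $r4:13, $r5:14, $r6:10, $r7:10}  ⟨branch fallthrough⟩
[2] slti  $r7, $r0, 12  →  {$r0:0, $r1:12, $r2:1, $r3:8, $r4:13, $r5:14, $r6:10, $r7:1}
[3] slti  $r5, $r1, 6  →  {$r0:0, $r1:12, $r2:1, $r3:8, $r4:13, $r5:0, $r6:10, $r7:1}
[4] bne  $r7, $r0, L6  →  {$r0:0, $r1:12, $r2:1, $r3:8, $r4:13, $r5:0, $r6:10, $r7:1}  ⟨branch taken⟩
[5] ori   $r1, $r7, 6  →  {$r0:0, $r1:7, $r2:1, $r3:8, $r4:13, $r5:0, $r6:10, $r7:1}
[6] slti  $r2, $r6, 2  →  {$r0:0, $r1:7, $r2:0, $r3:8, $r4:13, $r5:0, $r6:10, $r7:1}
[7] nor  $r2, $r4, $r1  →  {$r0:0, $r1:7, $r2:65520, $r3:8, $r4:13, $r5:0, $r6:10, $r7:1}

65520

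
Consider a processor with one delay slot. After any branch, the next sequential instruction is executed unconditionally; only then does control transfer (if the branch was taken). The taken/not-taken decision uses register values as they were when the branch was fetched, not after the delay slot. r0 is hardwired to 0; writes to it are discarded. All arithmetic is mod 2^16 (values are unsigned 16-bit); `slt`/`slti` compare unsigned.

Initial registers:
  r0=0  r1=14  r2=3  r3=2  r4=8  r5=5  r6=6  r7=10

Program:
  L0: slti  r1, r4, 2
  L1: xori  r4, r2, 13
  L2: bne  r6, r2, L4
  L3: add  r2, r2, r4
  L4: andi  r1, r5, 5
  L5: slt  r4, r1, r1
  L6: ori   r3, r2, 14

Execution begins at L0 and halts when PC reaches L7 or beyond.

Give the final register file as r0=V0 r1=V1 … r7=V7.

r0=0 r1=5 r2=17 r3=31 r4=0 r5=5 r6=6 r7=10

  step pc=0: slti  r1, r4, 2  regs=(0,0,3,2,8,5,6,10)
  step pc=1: xori  r4, r2, 13  regs=(0,0,3,2,14,5,6,10)
  step pc=2: bne  r6, r2, L4  cond=T  regs=(0,0,3,2,14,5,6,10)
  step pc=3: add  r2, r2, r4  regs=(0,0,17,2,14,5,6,10)
  step pc=4: andi  r1, r5, 5  regs=(0,5,17,2,14,5,6,10)
  step pc=5: slt  r4, r1, r1  regs=(0,5,17,2,0,5,6,10)
  step pc=6: ori   r3, r2, 14  regs=(0,5,17,31,0,5,6,10)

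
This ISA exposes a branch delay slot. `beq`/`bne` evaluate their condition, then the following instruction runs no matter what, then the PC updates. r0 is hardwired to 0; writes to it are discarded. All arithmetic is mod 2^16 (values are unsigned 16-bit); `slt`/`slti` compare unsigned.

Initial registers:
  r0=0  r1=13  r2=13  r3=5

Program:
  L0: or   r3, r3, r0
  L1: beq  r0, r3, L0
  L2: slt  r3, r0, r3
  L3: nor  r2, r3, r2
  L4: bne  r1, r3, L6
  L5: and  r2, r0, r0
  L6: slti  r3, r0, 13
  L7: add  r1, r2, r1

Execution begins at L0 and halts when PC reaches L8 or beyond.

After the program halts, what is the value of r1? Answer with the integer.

  step pc=0: or   r3, r3, r0  regs=(0,13,13,5)
  step pc=1: beq  r0, r3, L0  cond=F  regs=(0,13,13,5)
  step pc=2: slt  r3, r0, r3  regs=(0,13,13,1)
  step pc=3: nor  r2, r3, r2  regs=(0,13,65522,1)
  step pc=4: bne  r1, r3, L6  cond=T  regs=(0,13,65522,1)
  step pc=5: and  r2, r0, r0  regs=(0,13,0,1)
  step pc=6: slti  r3, r0, 13  regs=(0,13,0,1)
  step pc=7: add  r1, r2, r1  regs=(0,13,0,1)

13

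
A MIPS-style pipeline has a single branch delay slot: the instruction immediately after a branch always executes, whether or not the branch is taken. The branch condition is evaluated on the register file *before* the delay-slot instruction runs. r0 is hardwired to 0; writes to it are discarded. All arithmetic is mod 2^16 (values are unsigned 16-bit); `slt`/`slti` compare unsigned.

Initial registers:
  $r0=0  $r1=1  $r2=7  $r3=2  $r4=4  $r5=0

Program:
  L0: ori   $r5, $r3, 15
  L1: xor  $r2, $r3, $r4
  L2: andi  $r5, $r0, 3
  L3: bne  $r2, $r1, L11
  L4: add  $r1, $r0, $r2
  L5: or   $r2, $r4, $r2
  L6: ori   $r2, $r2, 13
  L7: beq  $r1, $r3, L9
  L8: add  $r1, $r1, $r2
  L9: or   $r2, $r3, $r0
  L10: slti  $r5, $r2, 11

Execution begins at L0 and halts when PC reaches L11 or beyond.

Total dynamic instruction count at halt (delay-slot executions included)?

5

  step pc=0: ori   $r5, $r3, 15  regs=(0,1,7,2,4,15)
  step pc=1: xor  $r2, $r3, $r4  regs=(0,1,6,2,4,15)
  step pc=2: andi  $r5, $r0, 3  regs=(0,1,6,2,4,0)
  step pc=3: bne  $r2, $r1, L11  cond=T  regs=(0,1,6,2,4,0)
  step pc=4: add  $r1, $r0, $r2  regs=(0,6,6,2,4,0)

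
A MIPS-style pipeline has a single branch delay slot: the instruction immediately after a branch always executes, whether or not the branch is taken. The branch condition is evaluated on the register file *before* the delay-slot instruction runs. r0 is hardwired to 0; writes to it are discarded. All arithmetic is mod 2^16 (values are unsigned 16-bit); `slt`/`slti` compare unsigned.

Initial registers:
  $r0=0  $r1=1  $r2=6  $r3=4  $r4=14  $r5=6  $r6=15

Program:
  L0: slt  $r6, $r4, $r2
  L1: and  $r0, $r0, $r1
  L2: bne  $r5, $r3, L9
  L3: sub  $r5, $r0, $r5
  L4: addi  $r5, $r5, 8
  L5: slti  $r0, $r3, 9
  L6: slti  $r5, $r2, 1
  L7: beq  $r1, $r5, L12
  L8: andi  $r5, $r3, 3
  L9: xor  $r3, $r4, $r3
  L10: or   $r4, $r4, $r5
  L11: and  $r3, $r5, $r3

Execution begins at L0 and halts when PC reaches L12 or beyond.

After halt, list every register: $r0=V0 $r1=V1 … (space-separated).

  step pc=0: slt  $r6, $r4, $r2  regs=(0,1,6,4,14,6,0)
  step pc=1: and  $r0, $r0, $r1  regs=(0,1,6,4,14,6,0)
  step pc=2: bne  $r5, $r3, L9  cond=T  regs=(0,1,6,4,14,6,0)
  step pc=3: sub  $r5, $r0, $r5  regs=(0,1,6,4,14,65530,0)
  step pc=9: xor  $r3, $r4, $r3  regs=(0,1,6,10,14,65530,0)
  step pc=10: or   $r4, $r4, $r5  regs=(0,1,6,10,65534,65530,0)
  step pc=11: and  $r3, $r5, $r3  regs=(0,1,6,10,65534,65530,0)

$r0=0 $r1=1 $r2=6 $r3=10 $r4=65534 $r5=65530 $r6=0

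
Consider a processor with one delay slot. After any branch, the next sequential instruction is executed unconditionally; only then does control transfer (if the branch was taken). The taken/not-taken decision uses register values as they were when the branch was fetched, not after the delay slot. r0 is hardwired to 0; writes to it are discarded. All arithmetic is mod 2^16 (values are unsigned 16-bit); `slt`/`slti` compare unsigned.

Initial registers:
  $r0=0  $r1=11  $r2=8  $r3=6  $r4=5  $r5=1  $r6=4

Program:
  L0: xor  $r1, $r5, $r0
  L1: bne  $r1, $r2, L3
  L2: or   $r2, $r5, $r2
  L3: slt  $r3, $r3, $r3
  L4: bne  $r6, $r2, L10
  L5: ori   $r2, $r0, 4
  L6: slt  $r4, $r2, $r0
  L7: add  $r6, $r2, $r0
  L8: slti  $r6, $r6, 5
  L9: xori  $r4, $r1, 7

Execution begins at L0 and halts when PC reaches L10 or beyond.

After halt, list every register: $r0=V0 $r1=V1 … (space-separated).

[0] xor  $r1, $r5, $r0  →  {$r0:0, $r1:1, $r2:8, $r3:6, $r4:5, $r5:1, $r6:4}
[1] bne  $r1, $r2, L3  →  {$r0:0, $r1:1, $r2:8, $r3:6, $r4:5, $r5:1, $r6:4}  ⟨branch taken⟩
[2] or   $r2, $r5, $r2  →  {$r0:0, $r1:1, $r2:9, $r3:6, $r4:5, $r5:1, $r6:4}
[3] slt  $r3, $r3, $r3  →  {$r0:0, $r1:1, $r2:9, $r3:0, $r4:5, $r5:1, $r6:4}
[4] bne  $r6, $r2, L10  →  {$r0:0, $r1:1, $r2:9, $r3:0, $r4:5, $r5:1, $r6:4}  ⟨branch taken⟩
[5] ori   $r2, $r0, 4  →  {$r0:0, $r1:1, $r2:4, $r3:0, $r4:5, $r5:1, $r6:4}

$r0=0 $r1=1 $r2=4 $r3=0 $r4=5 $r5=1 $r6=4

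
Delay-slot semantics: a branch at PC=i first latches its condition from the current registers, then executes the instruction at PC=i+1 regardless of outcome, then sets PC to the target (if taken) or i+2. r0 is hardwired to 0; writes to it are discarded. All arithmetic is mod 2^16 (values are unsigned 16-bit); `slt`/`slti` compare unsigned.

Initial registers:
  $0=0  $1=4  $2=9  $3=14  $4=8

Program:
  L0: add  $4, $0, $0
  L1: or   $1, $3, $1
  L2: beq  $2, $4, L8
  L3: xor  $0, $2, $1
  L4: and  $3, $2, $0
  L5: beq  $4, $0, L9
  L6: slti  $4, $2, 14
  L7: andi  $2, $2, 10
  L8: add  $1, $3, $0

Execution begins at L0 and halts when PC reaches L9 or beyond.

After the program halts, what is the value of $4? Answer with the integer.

[0] add  $4, $0, $0  →  {$0:0, $1:4, $2:9, $3:14, $4:0}
[1] or   $1, $3, $1  →  {$0:0, $1:14, $2:9, $3:14, $4:0}
[2] beq  $2, $4, L8  →  {$0:0, $1:14, $2:9, $3:14, $4:0}  ⟨branch fallthrough⟩
[3] xor  $0, $2, $1  →  {$0:0, $1:14, $2:9, $3:14, $4:0}
[4] and  $3, $2, $0  →  {$0:0, $1:14, $2:9, $3:0, $4:0}
[5] beq  $4, $0, L9  →  {$0:0, $1:14, $2:9, $3:0, $4:0}  ⟨branch taken⟩
[6] slti  $4, $2, 14  →  {$0:0, $1:14, $2:9, $3:0, $4:1}

1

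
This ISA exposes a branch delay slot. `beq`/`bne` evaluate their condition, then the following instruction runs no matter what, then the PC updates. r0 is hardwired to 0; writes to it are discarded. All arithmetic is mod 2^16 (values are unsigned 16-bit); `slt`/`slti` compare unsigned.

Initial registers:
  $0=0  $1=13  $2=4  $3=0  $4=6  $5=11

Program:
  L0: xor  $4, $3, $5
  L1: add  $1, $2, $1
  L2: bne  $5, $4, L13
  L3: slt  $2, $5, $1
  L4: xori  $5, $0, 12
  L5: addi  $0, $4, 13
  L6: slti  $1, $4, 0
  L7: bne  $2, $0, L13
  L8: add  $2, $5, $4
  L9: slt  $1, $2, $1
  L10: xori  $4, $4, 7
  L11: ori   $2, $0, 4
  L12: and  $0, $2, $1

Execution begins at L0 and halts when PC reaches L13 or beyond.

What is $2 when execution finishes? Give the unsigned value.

  step pc=0: xor  $4, $3, $5  regs=(0,13,4,0,11,11)
  step pc=1: add  $1, $2, $1  regs=(0,17,4,0,11,11)
  step pc=2: bne  $5, $4, L13  cond=F  regs=(0,17,4,0,11,11)
  step pc=3: slt  $2, $5, $1  regs=(0,17,1,0,11,11)
  step pc=4: xori  $5, $0, 12  regs=(0,17,1,0,11,12)
  step pc=5: addi  $0, $4, 13  regs=(0,17,1,0,11,12)
  step pc=6: slti  $1, $4, 0  regs=(0,0,1,0,11,12)
  step pc=7: bne  $2, $0, L13  cond=T  regs=(0,0,1,0,11,12)
  step pc=8: add  $2, $5, $4  regs=(0,0,23,0,11,12)

23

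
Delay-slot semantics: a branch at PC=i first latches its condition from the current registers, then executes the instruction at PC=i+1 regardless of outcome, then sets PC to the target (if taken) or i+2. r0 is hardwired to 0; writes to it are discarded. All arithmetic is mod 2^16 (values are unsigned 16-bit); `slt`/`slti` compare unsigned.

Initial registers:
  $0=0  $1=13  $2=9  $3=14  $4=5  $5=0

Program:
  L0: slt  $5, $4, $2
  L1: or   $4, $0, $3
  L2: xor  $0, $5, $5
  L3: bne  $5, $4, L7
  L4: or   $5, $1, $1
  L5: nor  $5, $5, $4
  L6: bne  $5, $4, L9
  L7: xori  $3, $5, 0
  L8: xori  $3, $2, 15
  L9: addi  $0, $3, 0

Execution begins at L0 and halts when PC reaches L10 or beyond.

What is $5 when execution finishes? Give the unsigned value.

#0 slt  $5, $4, $2 ; 0/13/9/14/5/1
#1 or   $4, $0, $3 ; 0/13/9/14/14/1
#2 xor  $0, $5, $5 ; 0/13/9/14/14/1
#3 bne  $5, $4, L7 ; 0/13/9/14/14/1 ; →target
#4 or   $5, $1, $1 ; 0/13/9/14/14/13
#7 xori  $3, $5, 0 ; 0/13/9/13/14/13
#8 xori  $3, $2, 15 ; 0/13/9/6/14/13
#9 addi  $0, $3, 0 ; 0/13/9/6/14/13

13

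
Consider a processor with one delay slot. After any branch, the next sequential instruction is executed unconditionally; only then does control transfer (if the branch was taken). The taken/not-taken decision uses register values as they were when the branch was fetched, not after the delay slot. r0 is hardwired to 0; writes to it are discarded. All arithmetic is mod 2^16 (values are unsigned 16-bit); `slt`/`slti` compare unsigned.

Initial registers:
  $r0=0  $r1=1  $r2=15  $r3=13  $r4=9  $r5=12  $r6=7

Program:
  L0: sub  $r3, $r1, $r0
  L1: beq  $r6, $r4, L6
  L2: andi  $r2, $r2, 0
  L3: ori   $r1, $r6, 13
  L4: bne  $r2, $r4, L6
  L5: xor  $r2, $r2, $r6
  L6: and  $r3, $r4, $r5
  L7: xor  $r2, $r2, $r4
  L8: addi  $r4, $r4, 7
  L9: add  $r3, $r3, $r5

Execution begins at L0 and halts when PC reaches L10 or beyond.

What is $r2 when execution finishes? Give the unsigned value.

PC=0  sub  $r3, $r1, $r0     | $r0=0 $r1=1 $r2=15 $r3=1 $r4=9 $r5=12 $r6=7
PC=1  beq  $r6, $r4, L6      | $r0=0 $r1=1 $r2=15 $r3=1 $r4=9 $r5=12 $r6=7  [not taken]
PC=2  andi  $r2, $r2, 0      | $r0=0 $r1=1 $r2=0 $r3=1 $r4=9 $r5=12 $r6=7
PC=3  ori   $r1, $r6, 13     | $r0=0 $r1=15 $r2=0 $r3=1 $r4=9 $r5=12 $r6=7
PC=4  bne  $r2, $r4, L6      | $r0=0 $r1=15 $r2=0 $r3=1 $r4=9 $r5=12 $r6=7  [TAKEN]
PC=5  xor  $r2, $r2, $r6     | $r0=0 $r1=15 $r2=7 $r3=1 $r4=9 $r5=12 $r6=7
PC=6  and  $r3, $r4, $r5     | $r0=0 $r1=15 $r2=7 $r3=8 $r4=9 $r5=12 $r6=7
PC=7  xor  $r2, $r2, $r4     | $r0=0 $r1=15 $r2=14 $r3=8 $r4=9 $r5=12 $r6=7
PC=8  addi  $r4, $r4, 7      | $r0=0 $r1=15 $r2=14 $r3=8 $r4=16 $r5=12 $r6=7
PC=9  add  $r3, $r3, $r5     | $r0=0 $r1=15 $r2=14 $r3=20 $r4=16 $r5=12 $r6=7

14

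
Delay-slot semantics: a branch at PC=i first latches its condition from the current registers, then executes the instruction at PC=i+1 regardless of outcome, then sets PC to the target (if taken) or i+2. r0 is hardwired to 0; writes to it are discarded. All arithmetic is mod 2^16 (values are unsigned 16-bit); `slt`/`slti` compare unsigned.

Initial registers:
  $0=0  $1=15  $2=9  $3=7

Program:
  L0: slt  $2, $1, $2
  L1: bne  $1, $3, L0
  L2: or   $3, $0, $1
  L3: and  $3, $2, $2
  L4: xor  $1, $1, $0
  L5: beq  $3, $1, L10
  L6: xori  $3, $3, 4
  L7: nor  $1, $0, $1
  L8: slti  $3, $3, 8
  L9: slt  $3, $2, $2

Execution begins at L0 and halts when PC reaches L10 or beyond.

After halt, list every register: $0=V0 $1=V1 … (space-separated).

#0 slt  $2, $1, $2 ; 0/15/0/7
#1 bne  $1, $3, L0 ; 0/15/0/7 ; →target
#2 or   $3, $0, $1 ; 0/15/0/15
#0 slt  $2, $1, $2 ; 0/15/0/15
#1 bne  $1, $3, L0 ; 0/15/0/15 ; →fallthru
#2 or   $3, $0, $1 ; 0/15/0/15
#3 and  $3, $2, $2 ; 0/15/0/0
#4 xor  $1, $1, $0 ; 0/15/0/0
#5 beq  $3, $1, L10 ; 0/15/0/0 ; →fallthru
#6 xori  $3, $3, 4 ; 0/15/0/4
#7 nor  $1, $0, $1 ; 0/65520/0/4
#8 slti  $3, $3, 8 ; 0/65520/0/1
#9 slt  $3, $2, $2 ; 0/65520/0/0

$0=0 $1=65520 $2=0 $3=0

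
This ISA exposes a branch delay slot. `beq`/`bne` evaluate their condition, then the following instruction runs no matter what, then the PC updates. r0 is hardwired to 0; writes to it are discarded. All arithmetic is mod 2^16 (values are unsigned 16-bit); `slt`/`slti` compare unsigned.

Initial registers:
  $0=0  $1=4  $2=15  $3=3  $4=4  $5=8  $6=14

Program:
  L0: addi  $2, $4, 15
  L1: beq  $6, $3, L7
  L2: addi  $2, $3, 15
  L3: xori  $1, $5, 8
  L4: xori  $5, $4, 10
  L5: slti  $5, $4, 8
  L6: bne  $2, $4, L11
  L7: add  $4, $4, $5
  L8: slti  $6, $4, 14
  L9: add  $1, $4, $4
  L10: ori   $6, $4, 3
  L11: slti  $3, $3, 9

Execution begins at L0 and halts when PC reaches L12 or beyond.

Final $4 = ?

5

#0 addi  $2, $4, 15 ; 0/4/19/3/4/8/14
#1 beq  $6, $3, L7 ; 0/4/19/3/4/8/14 ; →fallthru
#2 addi  $2, $3, 15 ; 0/4/18/3/4/8/14
#3 xori  $1, $5, 8 ; 0/0/18/3/4/8/14
#4 xori  $5, $4, 10 ; 0/0/18/3/4/14/14
#5 slti  $5, $4, 8 ; 0/0/18/3/4/1/14
#6 bne  $2, $4, L11 ; 0/0/18/3/4/1/14 ; →target
#7 add  $4, $4, $5 ; 0/0/18/3/5/1/14
#11 slti  $3, $3, 9 ; 0/0/18/1/5/1/14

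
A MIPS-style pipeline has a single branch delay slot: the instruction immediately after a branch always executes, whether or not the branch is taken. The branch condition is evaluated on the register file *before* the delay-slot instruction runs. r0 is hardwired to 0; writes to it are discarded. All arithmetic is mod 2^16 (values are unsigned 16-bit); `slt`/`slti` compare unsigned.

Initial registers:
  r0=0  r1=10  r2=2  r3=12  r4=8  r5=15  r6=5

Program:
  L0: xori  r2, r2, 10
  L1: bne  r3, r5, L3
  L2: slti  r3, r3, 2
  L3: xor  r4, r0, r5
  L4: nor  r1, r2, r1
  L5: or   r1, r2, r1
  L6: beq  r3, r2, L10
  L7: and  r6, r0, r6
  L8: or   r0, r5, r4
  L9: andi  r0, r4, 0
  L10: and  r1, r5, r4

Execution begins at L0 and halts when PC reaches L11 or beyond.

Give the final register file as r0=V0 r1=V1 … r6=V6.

r0=0 r1=15 r2=8 r3=0 r4=15 r5=15 r6=0

  step pc=0: xori  r2, r2, 10  regs=(0,10,8,12,8,15,5)
  step pc=1: bne  r3, r5, L3  cond=T  regs=(0,10,8,12,8,15,5)
  step pc=2: slti  r3, r3, 2  regs=(0,10,8,0,8,15,5)
  step pc=3: xor  r4, r0, r5  regs=(0,10,8,0,15,15,5)
  step pc=4: nor  r1, r2, r1  regs=(0,65525,8,0,15,15,5)
  step pc=5: or   r1, r2, r1  regs=(0,65533,8,0,15,15,5)
  step pc=6: beq  r3, r2, L10  cond=F  regs=(0,65533,8,0,15,15,5)
  step pc=7: and  r6, r0, r6  regs=(0,65533,8,0,15,15,0)
  step pc=8: or   r0, r5, r4  regs=(0,65533,8,0,15,15,0)
  step pc=9: andi  r0, r4, 0  regs=(0,65533,8,0,15,15,0)
  step pc=10: and  r1, r5, r4  regs=(0,15,8,0,15,15,0)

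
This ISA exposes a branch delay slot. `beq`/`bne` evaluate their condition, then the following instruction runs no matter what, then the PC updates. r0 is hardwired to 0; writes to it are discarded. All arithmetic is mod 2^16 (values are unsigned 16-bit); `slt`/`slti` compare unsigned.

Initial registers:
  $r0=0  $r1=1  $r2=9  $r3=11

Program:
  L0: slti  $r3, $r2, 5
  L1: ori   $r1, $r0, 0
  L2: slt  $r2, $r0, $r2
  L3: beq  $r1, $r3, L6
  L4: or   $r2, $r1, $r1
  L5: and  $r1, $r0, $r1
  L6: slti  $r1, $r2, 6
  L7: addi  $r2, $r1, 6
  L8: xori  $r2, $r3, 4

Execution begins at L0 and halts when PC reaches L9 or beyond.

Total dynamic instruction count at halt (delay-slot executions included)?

[0] slti  $r3, $r2, 5  →  {$r0:0, $r1:1, $r2:9, $r3:0}
[1] ori   $r1, $r0, 0  →  {$r0:0, $r1:0, $r2:9, $r3:0}
[2] slt  $r2, $r0, $r2  →  {$r0:0, $r1:0, $r2:1, $r3:0}
[3] beq  $r1, $r3, L6  →  {$r0:0, $r1:0, $r2:1, $r3:0}  ⟨branch taken⟩
[4] or   $r2, $r1, $r1  →  {$r0:0, $r1:0, $r2:0, $r3:0}
[6] slti  $r1, $r2, 6  →  {$r0:0, $r1:1, $r2:0, $r3:0}
[7] addi  $r2, $r1, 6  →  {$r0:0, $r1:1, $r2:7, $r3:0}
[8] xori  $r2, $r3, 4  →  {$r0:0, $r1:1, $r2:4, $r3:0}

8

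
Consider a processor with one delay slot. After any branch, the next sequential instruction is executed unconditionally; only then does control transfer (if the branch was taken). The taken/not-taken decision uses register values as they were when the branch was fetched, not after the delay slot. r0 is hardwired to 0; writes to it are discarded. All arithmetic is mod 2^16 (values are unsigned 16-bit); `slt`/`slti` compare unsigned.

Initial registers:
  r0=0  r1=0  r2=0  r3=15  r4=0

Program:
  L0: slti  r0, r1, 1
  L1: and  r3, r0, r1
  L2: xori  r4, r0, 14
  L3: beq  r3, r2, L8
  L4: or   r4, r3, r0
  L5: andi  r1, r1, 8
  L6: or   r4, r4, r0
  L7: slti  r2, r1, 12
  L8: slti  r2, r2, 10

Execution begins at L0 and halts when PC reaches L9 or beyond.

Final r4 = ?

0

PC=0  slti  r0, r1, 1        | r0=0 r1=0 r2=0 r3=15 r4=0
PC=1  and  r3, r0, r1        | r0=0 r1=0 r2=0 r3=0 r4=0
PC=2  xori  r4, r0, 14       | r0=0 r1=0 r2=0 r3=0 r4=14
PC=3  beq  r3, r2, L8        | r0=0 r1=0 r2=0 r3=0 r4=14  [TAKEN]
PC=4  or   r4, r3, r0        | r0=0 r1=0 r2=0 r3=0 r4=0
PC=8  slti  r2, r2, 10       | r0=0 r1=0 r2=1 r3=0 r4=0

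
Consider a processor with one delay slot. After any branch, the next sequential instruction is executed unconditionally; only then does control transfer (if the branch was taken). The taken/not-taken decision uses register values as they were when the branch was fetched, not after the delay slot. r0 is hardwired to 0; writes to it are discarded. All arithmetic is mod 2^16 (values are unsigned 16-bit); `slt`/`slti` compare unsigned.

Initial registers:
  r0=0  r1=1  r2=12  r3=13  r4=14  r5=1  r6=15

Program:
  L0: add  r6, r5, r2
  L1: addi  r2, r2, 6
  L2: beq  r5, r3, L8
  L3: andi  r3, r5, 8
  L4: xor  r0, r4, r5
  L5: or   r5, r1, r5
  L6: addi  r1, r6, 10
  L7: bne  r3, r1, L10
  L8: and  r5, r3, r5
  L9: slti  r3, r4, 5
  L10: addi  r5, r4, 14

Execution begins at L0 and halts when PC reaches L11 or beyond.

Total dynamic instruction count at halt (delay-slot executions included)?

10

[0] add  r6, r5, r2  →  {r0:0, r1:1, r2:12, r3:13, r4:14, r5:1, r6:13}
[1] addi  r2, r2, 6  →  {r0:0, r1:1, r2:18, r3:13, r4:14, r5:1, r6:13}
[2] beq  r5, r3, L8  →  {r0:0, r1:1, r2:18, r3:13, r4:14, r5:1, r6:13}  ⟨branch fallthrough⟩
[3] andi  r3, r5, 8  →  {r0:0, r1:1, r2:18, r3:0, r4:14, r5:1, r6:13}
[4] xor  r0, r4, r5  →  {r0:0, r1:1, r2:18, r3:0, r4:14, r5:1, r6:13}
[5] or   r5, r1, r5  →  {r0:0, r1:1, r2:18, r3:0, r4:14, r5:1, r6:13}
[6] addi  r1, r6, 10  →  {r0:0, r1:23, r2:18, r3:0, r4:14, r5:1, r6:13}
[7] bne  r3, r1, L10  →  {r0:0, r1:23, r2:18, r3:0, r4:14, r5:1, r6:13}  ⟨branch taken⟩
[8] and  r5, r3, r5  →  {r0:0, r1:23, r2:18, r3:0, r4:14, r5:0, r6:13}
[10] addi  r5, r4, 14  →  {r0:0, r1:23, r2:18, r3:0, r4:14, r5:28, r6:13}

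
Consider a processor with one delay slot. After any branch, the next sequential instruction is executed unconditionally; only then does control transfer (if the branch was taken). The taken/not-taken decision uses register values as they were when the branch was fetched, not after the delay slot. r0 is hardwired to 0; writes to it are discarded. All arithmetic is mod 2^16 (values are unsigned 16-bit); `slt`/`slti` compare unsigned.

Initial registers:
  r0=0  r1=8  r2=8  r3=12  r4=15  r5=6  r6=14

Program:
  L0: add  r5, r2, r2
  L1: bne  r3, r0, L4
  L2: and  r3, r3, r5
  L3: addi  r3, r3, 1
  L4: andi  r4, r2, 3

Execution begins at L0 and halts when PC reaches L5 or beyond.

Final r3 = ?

  step pc=0: add  r5, r2, r2  regs=(0,8,8,12,15,16,14)
  step pc=1: bne  r3, r0, L4  cond=T  regs=(0,8,8,12,15,16,14)
  step pc=2: and  r3, r3, r5  regs=(0,8,8,0,15,16,14)
  step pc=4: andi  r4, r2, 3  regs=(0,8,8,0,0,16,14)

0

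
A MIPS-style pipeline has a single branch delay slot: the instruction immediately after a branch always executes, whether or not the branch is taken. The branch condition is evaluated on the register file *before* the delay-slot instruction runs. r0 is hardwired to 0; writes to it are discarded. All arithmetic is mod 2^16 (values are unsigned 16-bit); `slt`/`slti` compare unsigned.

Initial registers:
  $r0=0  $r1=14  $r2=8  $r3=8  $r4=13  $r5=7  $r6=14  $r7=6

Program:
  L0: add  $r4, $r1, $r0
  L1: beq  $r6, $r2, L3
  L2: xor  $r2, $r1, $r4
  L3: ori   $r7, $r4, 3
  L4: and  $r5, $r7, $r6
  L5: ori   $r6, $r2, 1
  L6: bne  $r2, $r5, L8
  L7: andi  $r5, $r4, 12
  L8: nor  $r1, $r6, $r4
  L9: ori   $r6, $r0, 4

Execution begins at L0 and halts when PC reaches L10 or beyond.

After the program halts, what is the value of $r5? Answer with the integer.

12

#0 add  $r4, $r1, $r0 ; 0/14/8/8/14/7/14/6
#1 beq  $r6, $r2, L3 ; 0/14/8/8/14/7/14/6 ; →fallthru
#2 xor  $r2, $r1, $r4 ; 0/14/0/8/14/7/14/6
#3 ori   $r7, $r4, 3 ; 0/14/0/8/14/7/14/15
#4 and  $r5, $r7, $r6 ; 0/14/0/8/14/14/14/15
#5 ori   $r6, $r2, 1 ; 0/14/0/8/14/14/1/15
#6 bne  $r2, $r5, L8 ; 0/14/0/8/14/14/1/15 ; →target
#7 andi  $r5, $r4, 12 ; 0/14/0/8/14/12/1/15
#8 nor  $r1, $r6, $r4 ; 0/65520/0/8/14/12/1/15
#9 ori   $r6, $r0, 4 ; 0/65520/0/8/14/12/4/15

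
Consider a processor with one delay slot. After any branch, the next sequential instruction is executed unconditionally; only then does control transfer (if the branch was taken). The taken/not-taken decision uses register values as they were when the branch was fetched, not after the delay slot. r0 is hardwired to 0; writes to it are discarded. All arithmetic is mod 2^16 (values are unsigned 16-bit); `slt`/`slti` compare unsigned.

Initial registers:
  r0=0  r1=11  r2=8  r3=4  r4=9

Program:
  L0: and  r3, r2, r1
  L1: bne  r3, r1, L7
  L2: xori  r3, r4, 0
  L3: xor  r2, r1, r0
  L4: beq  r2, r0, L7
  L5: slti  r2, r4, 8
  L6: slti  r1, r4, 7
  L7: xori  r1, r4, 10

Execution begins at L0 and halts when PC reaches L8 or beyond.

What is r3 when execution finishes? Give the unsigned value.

PC=0  and  r3, r2, r1        | r0=0 r1=11 r2=8 r3=8 r4=9
PC=1  bne  r3, r1, L7        | r0=0 r1=11 r2=8 r3=8 r4=9  [TAKEN]
PC=2  xori  r3, r4, 0        | r0=0 r1=11 r2=8 r3=9 r4=9
PC=7  xori  r1, r4, 10       | r0=0 r1=3 r2=8 r3=9 r4=9

9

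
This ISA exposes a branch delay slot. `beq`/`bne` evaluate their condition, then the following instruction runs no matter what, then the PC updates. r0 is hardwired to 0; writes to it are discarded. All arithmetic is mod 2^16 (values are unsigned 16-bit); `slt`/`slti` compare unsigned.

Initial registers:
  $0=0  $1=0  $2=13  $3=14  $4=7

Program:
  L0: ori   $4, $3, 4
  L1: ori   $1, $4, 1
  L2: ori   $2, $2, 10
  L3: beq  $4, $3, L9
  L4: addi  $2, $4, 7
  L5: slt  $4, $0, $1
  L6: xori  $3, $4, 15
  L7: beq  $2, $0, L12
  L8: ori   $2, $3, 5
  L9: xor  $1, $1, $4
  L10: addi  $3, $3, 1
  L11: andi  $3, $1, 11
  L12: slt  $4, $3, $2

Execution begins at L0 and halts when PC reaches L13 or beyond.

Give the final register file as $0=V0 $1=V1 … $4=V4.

  step pc=0: ori   $4, $3, 4  regs=(0,0,13,14,14)
  step pc=1: ori   $1, $4, 1  regs=(0,15,13,14,14)
  step pc=2: ori   $2, $2, 10  regs=(0,15,15,14,14)
  step pc=3: beq  $4, $3, L9  cond=T  regs=(0,15,15,14,14)
  step pc=4: addi  $2, $4, 7  regs=(0,15,21,14,14)
  step pc=9: xor  $1, $1, $4  regs=(0,1,21,14,14)
  step pc=10: addi  $3, $3, 1  regs=(0,1,21,15,14)
  step pc=11: andi  $3, $1, 11  regs=(0,1,21,1,14)
  step pc=12: slt  $4, $3, $2  regs=(0,1,21,1,1)

$0=0 $1=1 $2=21 $3=1 $4=1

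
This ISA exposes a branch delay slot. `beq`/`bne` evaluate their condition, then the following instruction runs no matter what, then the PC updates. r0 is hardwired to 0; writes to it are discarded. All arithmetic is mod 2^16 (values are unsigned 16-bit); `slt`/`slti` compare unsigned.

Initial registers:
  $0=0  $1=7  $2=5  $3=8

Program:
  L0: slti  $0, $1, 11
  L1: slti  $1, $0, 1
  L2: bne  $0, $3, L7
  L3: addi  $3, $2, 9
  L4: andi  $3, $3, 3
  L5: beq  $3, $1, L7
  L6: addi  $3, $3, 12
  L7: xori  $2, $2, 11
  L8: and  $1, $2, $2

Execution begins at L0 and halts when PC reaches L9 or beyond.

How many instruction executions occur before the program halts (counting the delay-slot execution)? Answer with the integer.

PC=0  slti  $0, $1, 11       | $0=0 $1=7 $2=5 $3=8
PC=1  slti  $1, $0, 1        | $0=0 $1=1 $2=5 $3=8
PC=2  bne  $0, $3, L7        | $0=0 $1=1 $2=5 $3=8  [TAKEN]
PC=3  addi  $3, $2, 9        | $0=0 $1=1 $2=5 $3=14
PC=7  xori  $2, $2, 11       | $0=0 $1=1 $2=14 $3=14
PC=8  and  $1, $2, $2        | $0=0 $1=14 $2=14 $3=14

6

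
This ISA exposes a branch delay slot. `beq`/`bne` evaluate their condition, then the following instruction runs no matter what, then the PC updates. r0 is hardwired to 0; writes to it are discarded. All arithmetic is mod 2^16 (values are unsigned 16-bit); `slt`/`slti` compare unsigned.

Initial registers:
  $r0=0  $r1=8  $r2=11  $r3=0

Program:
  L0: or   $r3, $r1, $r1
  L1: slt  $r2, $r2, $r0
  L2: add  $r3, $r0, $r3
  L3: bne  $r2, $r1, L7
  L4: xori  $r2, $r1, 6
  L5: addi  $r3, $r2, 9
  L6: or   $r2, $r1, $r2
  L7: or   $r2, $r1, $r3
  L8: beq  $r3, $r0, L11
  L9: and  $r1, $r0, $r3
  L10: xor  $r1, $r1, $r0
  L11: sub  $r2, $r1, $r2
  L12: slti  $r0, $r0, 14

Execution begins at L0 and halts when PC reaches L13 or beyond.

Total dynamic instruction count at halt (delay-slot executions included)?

11

PC=0  or   $r3, $r1, $r1     | $r0=0 $r1=8 $r2=11 $r3=8
PC=1  slt  $r2, $r2, $r0     | $r0=0 $r1=8 $r2=0 $r3=8
PC=2  add  $r3, $r0, $r3     | $r0=0 $r1=8 $r2=0 $r3=8
PC=3  bne  $r2, $r1, L7      | $r0=0 $r1=8 $r2=0 $r3=8  [TAKEN]
PC=4  xori  $r2, $r1, 6      | $r0=0 $r1=8 $r2=14 $r3=8
PC=7  or   $r2, $r1, $r3     | $r0=0 $r1=8 $r2=8 $r3=8
PC=8  beq  $r3, $r0, L11     | $r0=0 $r1=8 $r2=8 $r3=8  [not taken]
PC=9  and  $r1, $r0, $r3     | $r0=0 $r1=0 $r2=8 $r3=8
PC=10 xor  $r1, $r1, $r0     | $r0=0 $r1=0 $r2=8 $r3=8
PC=11 sub  $r2, $r1, $r2     | $r0=0 $r1=0 $r2=65528 $r3=8
PC=12 slti  $r0, $r0, 14     | $r0=0 $r1=0 $r2=65528 $r3=8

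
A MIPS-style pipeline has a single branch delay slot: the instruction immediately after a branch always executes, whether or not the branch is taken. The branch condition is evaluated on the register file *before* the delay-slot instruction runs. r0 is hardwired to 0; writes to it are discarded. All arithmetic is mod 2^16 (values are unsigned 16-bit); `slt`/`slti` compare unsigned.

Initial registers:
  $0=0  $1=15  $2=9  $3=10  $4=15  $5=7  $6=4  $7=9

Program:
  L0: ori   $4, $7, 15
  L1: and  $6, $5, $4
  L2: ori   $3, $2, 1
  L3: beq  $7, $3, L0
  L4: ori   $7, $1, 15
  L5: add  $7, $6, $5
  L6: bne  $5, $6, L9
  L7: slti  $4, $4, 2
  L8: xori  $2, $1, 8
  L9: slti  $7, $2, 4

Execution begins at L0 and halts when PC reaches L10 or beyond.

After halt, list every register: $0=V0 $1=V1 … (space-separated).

$0=0 $1=15 $2=7 $3=9 $4=0 $5=7 $6=7 $7=0

[0] ori   $4, $7, 15  →  {$0:0, $1:15, $2:9, $3:10, $4:15, $5:7, $6:4, $7:9}
[1] and  $6, $5, $4  →  {$0:0, $1:15, $2:9, $3:10, $4:15, $5:7, $6:7, $7:9}
[2] ori   $3, $2, 1  →  {$0:0, $1:15, $2:9, $3:9, $4:15, $5:7, $6:7, $7:9}
[3] beq  $7, $3, L0  →  {$0:0, $1:15, $2:9, $3:9, $4:15, $5:7, $6:7, $7:9}  ⟨branch taken⟩
[4] ori   $7, $1, 15  →  {$0:0, $1:15, $2:9, $3:9, $4:15, $5:7, $6:7, $7:15}
[0] ori   $4, $7, 15  →  {$0:0, $1:15, $2:9, $3:9, $4:15, $5:7, $6:7, $7:15}
[1] and  $6, $5, $4  →  {$0:0, $1:15, $2:9, $3:9, $4:15, $5:7, $6:7, $7:15}
[2] ori   $3, $2, 1  →  {$0:0, $1:15, $2:9, $3:9, $4:15, $5:7, $6:7, $7:15}
[3] beq  $7, $3, L0  →  {$0:0, $1:15, $2:9, $3:9, $4:15, $5:7, $6:7, $7:15}  ⟨branch fallthrough⟩
[4] ori   $7, $1, 15  →  {$0:0, $1:15, $2:9, $3:9, $4:15, $5:7, $6:7, $7:15}
[5] add  $7, $6, $5  →  {$0:0, $1:15, $2:9, $3:9, $4:15, $5:7, $6:7, $7:14}
[6] bne  $5, $6, L9  →  {$0:0, $1:15, $2:9, $3:9, $4:15, $5:7, $6:7, $7:14}  ⟨branch fallthrough⟩
[7] slti  $4, $4, 2  →  {$0:0, $1:15, $2:9, $3:9, $4:0, $5:7, $6:7, $7:14}
[8] xori  $2, $1, 8  →  {$0:0, $1:15, $2:7, $3:9, $4:0, $5:7, $6:7, $7:14}
[9] slti  $7, $2, 4  →  {$0:0, $1:15, $2:7, $3:9, $4:0, $5:7, $6:7, $7:0}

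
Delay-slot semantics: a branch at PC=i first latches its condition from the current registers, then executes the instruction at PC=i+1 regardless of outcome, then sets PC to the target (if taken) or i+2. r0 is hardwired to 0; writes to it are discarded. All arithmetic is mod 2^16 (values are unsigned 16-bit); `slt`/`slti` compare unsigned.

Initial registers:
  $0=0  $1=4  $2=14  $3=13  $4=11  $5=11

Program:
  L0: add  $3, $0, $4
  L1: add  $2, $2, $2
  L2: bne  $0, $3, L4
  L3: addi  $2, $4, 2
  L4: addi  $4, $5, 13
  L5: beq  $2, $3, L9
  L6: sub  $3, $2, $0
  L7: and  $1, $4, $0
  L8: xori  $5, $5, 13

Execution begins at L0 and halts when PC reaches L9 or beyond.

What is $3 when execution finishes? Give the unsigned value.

13

[0] add  $3, $0, $4  →  {$0:0, $1:4, $2:14, $3:11, $4:11, $5:11}
[1] add  $2, $2, $2  →  {$0:0, $1:4, $2:28, $3:11, $4:11, $5:11}
[2] bne  $0, $3, L4  →  {$0:0, $1:4, $2:28, $3:11, $4:11, $5:11}  ⟨branch taken⟩
[3] addi  $2, $4, 2  →  {$0:0, $1:4, $2:13, $3:11, $4:11, $5:11}
[4] addi  $4, $5, 13  →  {$0:0, $1:4, $2:13, $3:11, $4:24, $5:11}
[5] beq  $2, $3, L9  →  {$0:0, $1:4, $2:13, $3:11, $4:24, $5:11}  ⟨branch fallthrough⟩
[6] sub  $3, $2, $0  →  {$0:0, $1:4, $2:13, $3:13, $4:24, $5:11}
[7] and  $1, $4, $0  →  {$0:0, $1:0, $2:13, $3:13, $4:24, $5:11}
[8] xori  $5, $5, 13  →  {$0:0, $1:0, $2:13, $3:13, $4:24, $5:6}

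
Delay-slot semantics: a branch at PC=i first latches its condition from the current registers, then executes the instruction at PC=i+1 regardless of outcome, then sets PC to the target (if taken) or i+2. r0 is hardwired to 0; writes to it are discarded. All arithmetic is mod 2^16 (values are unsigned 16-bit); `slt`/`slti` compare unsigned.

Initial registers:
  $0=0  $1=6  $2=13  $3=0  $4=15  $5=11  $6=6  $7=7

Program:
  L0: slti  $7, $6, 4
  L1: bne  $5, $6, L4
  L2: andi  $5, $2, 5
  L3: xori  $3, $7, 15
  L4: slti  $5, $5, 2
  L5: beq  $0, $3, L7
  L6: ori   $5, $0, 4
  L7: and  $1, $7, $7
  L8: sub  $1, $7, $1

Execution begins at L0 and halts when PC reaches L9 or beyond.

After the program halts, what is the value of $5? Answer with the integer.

4

PC=0  slti  $7, $6, 4        | $0=0 $1=6 $2=13 $3=0 $4=15 $5=11 $6=6 $7=0
PC=1  bne  $5, $6, L4        | $0=0 $1=6 $2=13 $3=0 $4=15 $5=11 $6=6 $7=0  [TAKEN]
PC=2  andi  $5, $2, 5        | $0=0 $1=6 $2=13 $3=0 $4=15 $5=5 $6=6 $7=0
PC=4  slti  $5, $5, 2        | $0=0 $1=6 $2=13 $3=0 $4=15 $5=0 $6=6 $7=0
PC=5  beq  $0, $3, L7        | $0=0 $1=6 $2=13 $3=0 $4=15 $5=0 $6=6 $7=0  [TAKEN]
PC=6  ori   $5, $0, 4        | $0=0 $1=6 $2=13 $3=0 $4=15 $5=4 $6=6 $7=0
PC=7  and  $1, $7, $7        | $0=0 $1=0 $2=13 $3=0 $4=15 $5=4 $6=6 $7=0
PC=8  sub  $1, $7, $1        | $0=0 $1=0 $2=13 $3=0 $4=15 $5=4 $6=6 $7=0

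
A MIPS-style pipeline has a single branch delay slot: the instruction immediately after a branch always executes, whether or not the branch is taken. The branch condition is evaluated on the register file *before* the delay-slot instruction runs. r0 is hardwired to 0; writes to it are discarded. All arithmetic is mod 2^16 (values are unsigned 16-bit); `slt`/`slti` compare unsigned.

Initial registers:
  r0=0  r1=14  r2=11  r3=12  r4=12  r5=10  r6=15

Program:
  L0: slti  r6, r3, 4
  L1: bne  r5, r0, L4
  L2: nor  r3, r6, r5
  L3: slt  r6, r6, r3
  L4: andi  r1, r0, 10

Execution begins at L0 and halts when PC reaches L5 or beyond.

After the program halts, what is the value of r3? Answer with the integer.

65525

PC=0  slti  r6, r3, 4        | r0=0 r1=14 r2=11 r3=12 r4=12 r5=10 r6=0
PC=1  bne  r5, r0, L4        | r0=0 r1=14 r2=11 r3=12 r4=12 r5=10 r6=0  [TAKEN]
PC=2  nor  r3, r6, r5        | r0=0 r1=14 r2=11 r3=65525 r4=12 r5=10 r6=0
PC=4  andi  r1, r0, 10       | r0=0 r1=0 r2=11 r3=65525 r4=12 r5=10 r6=0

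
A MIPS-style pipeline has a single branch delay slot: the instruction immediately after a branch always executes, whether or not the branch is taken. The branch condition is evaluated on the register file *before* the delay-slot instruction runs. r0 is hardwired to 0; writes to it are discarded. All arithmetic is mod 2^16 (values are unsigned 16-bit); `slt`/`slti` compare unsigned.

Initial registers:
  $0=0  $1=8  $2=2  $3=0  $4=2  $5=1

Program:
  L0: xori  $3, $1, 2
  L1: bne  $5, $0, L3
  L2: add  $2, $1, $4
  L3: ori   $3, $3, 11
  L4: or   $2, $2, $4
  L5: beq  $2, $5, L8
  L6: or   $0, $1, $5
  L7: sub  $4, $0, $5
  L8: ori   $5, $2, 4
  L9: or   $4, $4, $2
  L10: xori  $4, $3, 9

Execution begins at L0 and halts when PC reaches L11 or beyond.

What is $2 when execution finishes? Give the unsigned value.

10

PC=0  xori  $3, $1, 2        | $0=0 $1=8 $2=2 $3=10 $4=2 $5=1
PC=1  bne  $5, $0, L3        | $0=0 $1=8 $2=2 $3=10 $4=2 $5=1  [TAKEN]
PC=2  add  $2, $1, $4        | $0=0 $1=8 $2=10 $3=10 $4=2 $5=1
PC=3  ori   $3, $3, 11       | $0=0 $1=8 $2=10 $3=11 $4=2 $5=1
PC=4  or   $2, $2, $4        | $0=0 $1=8 $2=10 $3=11 $4=2 $5=1
PC=5  beq  $2, $5, L8        | $0=0 $1=8 $2=10 $3=11 $4=2 $5=1  [not taken]
PC=6  or   $0, $1, $5        | $0=0 $1=8 $2=10 $3=11 $4=2 $5=1
PC=7  sub  $4, $0, $5        | $0=0 $1=8 $2=10 $3=11 $4=65535 $5=1
PC=8  ori   $5, $2, 4        | $0=0 $1=8 $2=10 $3=11 $4=65535 $5=14
PC=9  or   $4, $4, $2        | $0=0 $1=8 $2=10 $3=11 $4=65535 $5=14
PC=10 xori  $4, $3, 9        | $0=0 $1=8 $2=10 $3=11 $4=2 $5=14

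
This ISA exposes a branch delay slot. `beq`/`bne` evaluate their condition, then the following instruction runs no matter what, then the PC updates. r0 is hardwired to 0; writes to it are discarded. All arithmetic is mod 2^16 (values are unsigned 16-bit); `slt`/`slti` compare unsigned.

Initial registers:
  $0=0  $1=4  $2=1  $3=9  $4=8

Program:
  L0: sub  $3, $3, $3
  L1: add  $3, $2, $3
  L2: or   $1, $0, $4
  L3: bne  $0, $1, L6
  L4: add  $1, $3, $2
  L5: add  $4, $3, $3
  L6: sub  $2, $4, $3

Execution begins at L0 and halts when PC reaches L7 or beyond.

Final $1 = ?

2

[0] sub  $3, $3, $3  →  {$0:0, $1:4, $2:1, $3:0, $4:8}
[1] add  $3, $2, $3  →  {$0:0, $1:4, $2:1, $3:1, $4:8}
[2] or   $1, $0, $4  →  {$0:0, $1:8, $2:1, $3:1, $4:8}
[3] bne  $0, $1, L6  →  {$0:0, $1:8, $2:1, $3:1, $4:8}  ⟨branch taken⟩
[4] add  $1, $3, $2  →  {$0:0, $1:2, $2:1, $3:1, $4:8}
[6] sub  $2, $4, $3  →  {$0:0, $1:2, $2:7, $3:1, $4:8}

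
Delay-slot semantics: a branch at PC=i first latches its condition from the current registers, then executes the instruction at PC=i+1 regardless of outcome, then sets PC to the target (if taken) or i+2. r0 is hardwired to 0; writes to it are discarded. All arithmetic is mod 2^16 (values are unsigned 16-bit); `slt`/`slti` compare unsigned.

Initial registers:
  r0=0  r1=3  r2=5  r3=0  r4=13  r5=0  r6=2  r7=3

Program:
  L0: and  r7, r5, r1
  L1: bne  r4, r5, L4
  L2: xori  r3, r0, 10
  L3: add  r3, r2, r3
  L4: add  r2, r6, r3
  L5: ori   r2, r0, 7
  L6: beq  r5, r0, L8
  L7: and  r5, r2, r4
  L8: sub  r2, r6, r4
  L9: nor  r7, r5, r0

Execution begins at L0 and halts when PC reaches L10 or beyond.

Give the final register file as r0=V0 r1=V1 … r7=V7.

r0=0 r1=3 r2=65525 r3=10 r4=13 r5=5 r6=2 r7=65530

[0] and  r7, r5, r1  →  {r0:0, r1:3, r2:5, r3:0, r4:13, r5:0, r6:2, r7:0}
[1] bne  r4, r5, L4  →  {r0:0, r1:3, r2:5, r3:0, r4:13, r5:0, r6:2, r7:0}  ⟨branch taken⟩
[2] xori  r3, r0, 10  →  {r0:0, r1:3, r2:5, r3:10, r4:13, r5:0, r6:2, r7:0}
[4] add  r2, r6, r3  →  {r0:0, r1:3, r2:12, r3:10, r4:13, r5:0, r6:2, r7:0}
[5] ori   r2, r0, 7  →  {r0:0, r1:3, r2:7, r3:10, r4:13, r5:0, r6:2, r7:0}
[6] beq  r5, r0, L8  →  {r0:0, r1:3, r2:7, r3:10, r4:13, r5:0, r6:2, r7:0}  ⟨branch taken⟩
[7] and  r5, r2, r4  →  {r0:0, r1:3, r2:7, r3:10, r4:13, r5:5, r6:2, r7:0}
[8] sub  r2, r6, r4  →  {r0:0, r1:3, r2:65525, r3:10, r4:13, r5:5, r6:2, r7:0}
[9] nor  r7, r5, r0  →  {r0:0, r1:3, r2:65525, r3:10, r4:13, r5:5, r6:2, r7:65530}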